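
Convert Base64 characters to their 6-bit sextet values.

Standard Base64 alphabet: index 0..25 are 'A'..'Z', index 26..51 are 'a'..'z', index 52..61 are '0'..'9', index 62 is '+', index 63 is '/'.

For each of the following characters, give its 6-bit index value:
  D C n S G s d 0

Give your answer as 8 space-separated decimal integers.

Answer: 3 2 39 18 6 44 29 52

Derivation:
'D': A..Z range, ord('D') − ord('A') = 3
'C': A..Z range, ord('C') − ord('A') = 2
'n': a..z range, 26 + ord('n') − ord('a') = 39
'S': A..Z range, ord('S') − ord('A') = 18
'G': A..Z range, ord('G') − ord('A') = 6
's': a..z range, 26 + ord('s') − ord('a') = 44
'd': a..z range, 26 + ord('d') − ord('a') = 29
'0': 0..9 range, 52 + ord('0') − ord('0') = 52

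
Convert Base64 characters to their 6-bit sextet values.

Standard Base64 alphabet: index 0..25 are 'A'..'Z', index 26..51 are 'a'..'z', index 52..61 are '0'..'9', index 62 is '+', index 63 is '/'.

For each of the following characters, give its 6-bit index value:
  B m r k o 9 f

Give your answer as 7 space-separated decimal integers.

'B': A..Z range, ord('B') − ord('A') = 1
'm': a..z range, 26 + ord('m') − ord('a') = 38
'r': a..z range, 26 + ord('r') − ord('a') = 43
'k': a..z range, 26 + ord('k') − ord('a') = 36
'o': a..z range, 26 + ord('o') − ord('a') = 40
'9': 0..9 range, 52 + ord('9') − ord('0') = 61
'f': a..z range, 26 + ord('f') − ord('a') = 31

Answer: 1 38 43 36 40 61 31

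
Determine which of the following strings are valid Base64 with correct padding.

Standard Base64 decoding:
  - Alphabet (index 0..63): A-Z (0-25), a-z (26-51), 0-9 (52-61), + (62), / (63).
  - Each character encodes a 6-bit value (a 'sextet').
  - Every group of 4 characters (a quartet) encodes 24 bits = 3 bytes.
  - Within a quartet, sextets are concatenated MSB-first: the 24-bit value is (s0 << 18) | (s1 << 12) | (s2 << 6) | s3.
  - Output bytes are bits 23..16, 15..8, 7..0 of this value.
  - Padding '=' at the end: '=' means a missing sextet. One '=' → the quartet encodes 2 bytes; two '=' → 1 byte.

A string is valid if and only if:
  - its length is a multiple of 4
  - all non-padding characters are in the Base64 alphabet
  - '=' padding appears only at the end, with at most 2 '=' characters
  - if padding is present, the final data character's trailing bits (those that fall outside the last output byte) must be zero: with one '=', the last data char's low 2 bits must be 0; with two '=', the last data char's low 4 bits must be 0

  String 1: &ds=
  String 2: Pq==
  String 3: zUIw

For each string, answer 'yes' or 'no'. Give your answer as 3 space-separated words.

Answer: no no yes

Derivation:
String 1: '&ds=' → invalid (bad char(s): ['&'])
String 2: 'Pq==' → invalid (bad trailing bits)
String 3: 'zUIw' → valid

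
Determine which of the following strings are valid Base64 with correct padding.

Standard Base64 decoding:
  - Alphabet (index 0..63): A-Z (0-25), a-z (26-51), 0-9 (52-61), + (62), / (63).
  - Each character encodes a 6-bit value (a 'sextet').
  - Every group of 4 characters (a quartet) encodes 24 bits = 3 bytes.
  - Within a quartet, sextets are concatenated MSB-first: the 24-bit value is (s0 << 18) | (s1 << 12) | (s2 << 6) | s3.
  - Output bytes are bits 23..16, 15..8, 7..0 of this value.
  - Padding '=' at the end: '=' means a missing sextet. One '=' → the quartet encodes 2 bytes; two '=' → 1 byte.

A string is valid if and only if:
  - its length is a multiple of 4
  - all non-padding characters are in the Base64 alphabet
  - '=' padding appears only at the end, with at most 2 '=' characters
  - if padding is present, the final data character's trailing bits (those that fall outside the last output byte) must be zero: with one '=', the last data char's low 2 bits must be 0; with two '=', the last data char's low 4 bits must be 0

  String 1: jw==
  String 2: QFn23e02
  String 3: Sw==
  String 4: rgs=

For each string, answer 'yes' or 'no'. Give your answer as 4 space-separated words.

Answer: yes yes yes yes

Derivation:
String 1: 'jw==' → valid
String 2: 'QFn23e02' → valid
String 3: 'Sw==' → valid
String 4: 'rgs=' → valid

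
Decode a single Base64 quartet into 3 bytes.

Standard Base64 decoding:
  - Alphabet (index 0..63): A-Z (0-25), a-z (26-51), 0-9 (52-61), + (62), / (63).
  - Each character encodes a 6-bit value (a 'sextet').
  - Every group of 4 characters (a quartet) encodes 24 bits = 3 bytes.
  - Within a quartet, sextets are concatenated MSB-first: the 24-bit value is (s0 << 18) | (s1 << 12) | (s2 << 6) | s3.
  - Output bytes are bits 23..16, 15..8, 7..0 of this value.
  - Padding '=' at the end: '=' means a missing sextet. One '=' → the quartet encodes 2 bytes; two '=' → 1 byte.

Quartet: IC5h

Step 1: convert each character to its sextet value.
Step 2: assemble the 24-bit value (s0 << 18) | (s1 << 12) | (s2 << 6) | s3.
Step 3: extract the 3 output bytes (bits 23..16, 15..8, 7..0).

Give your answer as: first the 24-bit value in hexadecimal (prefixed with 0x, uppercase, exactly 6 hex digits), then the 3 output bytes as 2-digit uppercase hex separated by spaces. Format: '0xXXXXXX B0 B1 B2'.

Sextets: I=8, C=2, 5=57, h=33
24-bit: (8<<18) | (2<<12) | (57<<6) | 33
      = 0x200000 | 0x002000 | 0x000E40 | 0x000021
      = 0x202E61
Bytes: (v>>16)&0xFF=20, (v>>8)&0xFF=2E, v&0xFF=61

Answer: 0x202E61 20 2E 61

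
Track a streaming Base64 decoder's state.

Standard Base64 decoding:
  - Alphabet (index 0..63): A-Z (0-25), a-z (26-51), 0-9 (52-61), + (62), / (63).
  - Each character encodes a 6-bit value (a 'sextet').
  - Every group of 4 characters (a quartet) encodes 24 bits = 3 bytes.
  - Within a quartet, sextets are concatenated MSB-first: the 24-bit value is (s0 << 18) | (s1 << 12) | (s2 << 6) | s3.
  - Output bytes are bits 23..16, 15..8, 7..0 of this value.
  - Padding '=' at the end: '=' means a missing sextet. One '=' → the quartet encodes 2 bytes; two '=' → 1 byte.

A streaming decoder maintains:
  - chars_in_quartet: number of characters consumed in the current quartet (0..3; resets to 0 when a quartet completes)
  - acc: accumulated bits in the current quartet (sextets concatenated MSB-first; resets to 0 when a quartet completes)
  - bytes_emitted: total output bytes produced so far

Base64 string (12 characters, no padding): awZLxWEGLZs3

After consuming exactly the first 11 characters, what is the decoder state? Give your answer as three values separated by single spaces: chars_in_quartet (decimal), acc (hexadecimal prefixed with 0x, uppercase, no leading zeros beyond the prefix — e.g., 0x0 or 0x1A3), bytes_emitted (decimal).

After char 0 ('a'=26): chars_in_quartet=1 acc=0x1A bytes_emitted=0
After char 1 ('w'=48): chars_in_quartet=2 acc=0x6B0 bytes_emitted=0
After char 2 ('Z'=25): chars_in_quartet=3 acc=0x1AC19 bytes_emitted=0
After char 3 ('L'=11): chars_in_quartet=4 acc=0x6B064B -> emit 6B 06 4B, reset; bytes_emitted=3
After char 4 ('x'=49): chars_in_quartet=1 acc=0x31 bytes_emitted=3
After char 5 ('W'=22): chars_in_quartet=2 acc=0xC56 bytes_emitted=3
After char 6 ('E'=4): chars_in_quartet=3 acc=0x31584 bytes_emitted=3
After char 7 ('G'=6): chars_in_quartet=4 acc=0xC56106 -> emit C5 61 06, reset; bytes_emitted=6
After char 8 ('L'=11): chars_in_quartet=1 acc=0xB bytes_emitted=6
After char 9 ('Z'=25): chars_in_quartet=2 acc=0x2D9 bytes_emitted=6
After char 10 ('s'=44): chars_in_quartet=3 acc=0xB66C bytes_emitted=6

Answer: 3 0xB66C 6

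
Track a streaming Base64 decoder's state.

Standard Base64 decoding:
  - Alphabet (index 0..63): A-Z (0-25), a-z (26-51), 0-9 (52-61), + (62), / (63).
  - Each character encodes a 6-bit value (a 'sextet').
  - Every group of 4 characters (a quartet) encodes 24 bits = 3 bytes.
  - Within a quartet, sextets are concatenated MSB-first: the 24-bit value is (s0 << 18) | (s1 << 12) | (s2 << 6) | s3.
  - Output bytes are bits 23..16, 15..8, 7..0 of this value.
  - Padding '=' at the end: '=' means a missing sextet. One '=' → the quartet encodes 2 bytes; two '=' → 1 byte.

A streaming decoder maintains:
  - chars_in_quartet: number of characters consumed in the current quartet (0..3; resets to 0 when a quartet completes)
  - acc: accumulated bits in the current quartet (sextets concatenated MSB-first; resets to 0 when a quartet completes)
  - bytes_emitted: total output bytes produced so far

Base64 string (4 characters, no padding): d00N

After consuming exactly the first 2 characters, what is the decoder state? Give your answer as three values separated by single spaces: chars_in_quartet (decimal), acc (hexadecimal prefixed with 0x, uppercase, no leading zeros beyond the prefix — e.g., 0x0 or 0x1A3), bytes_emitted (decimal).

After char 0 ('d'=29): chars_in_quartet=1 acc=0x1D bytes_emitted=0
After char 1 ('0'=52): chars_in_quartet=2 acc=0x774 bytes_emitted=0

Answer: 2 0x774 0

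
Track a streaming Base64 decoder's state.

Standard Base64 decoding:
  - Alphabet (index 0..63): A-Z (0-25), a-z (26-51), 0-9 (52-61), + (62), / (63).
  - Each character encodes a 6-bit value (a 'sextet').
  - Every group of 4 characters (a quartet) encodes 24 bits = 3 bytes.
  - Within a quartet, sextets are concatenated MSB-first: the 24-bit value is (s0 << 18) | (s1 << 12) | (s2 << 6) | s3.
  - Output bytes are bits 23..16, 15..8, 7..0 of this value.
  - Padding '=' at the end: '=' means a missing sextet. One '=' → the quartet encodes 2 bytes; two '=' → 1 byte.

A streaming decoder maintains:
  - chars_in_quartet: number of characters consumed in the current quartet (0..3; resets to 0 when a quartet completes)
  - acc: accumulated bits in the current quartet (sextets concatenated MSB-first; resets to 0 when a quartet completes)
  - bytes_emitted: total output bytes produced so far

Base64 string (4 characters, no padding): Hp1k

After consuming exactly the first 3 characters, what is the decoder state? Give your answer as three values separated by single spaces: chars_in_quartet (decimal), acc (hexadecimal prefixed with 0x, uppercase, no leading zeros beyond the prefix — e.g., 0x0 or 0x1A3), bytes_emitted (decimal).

Answer: 3 0x7A75 0

Derivation:
After char 0 ('H'=7): chars_in_quartet=1 acc=0x7 bytes_emitted=0
After char 1 ('p'=41): chars_in_quartet=2 acc=0x1E9 bytes_emitted=0
After char 2 ('1'=53): chars_in_quartet=3 acc=0x7A75 bytes_emitted=0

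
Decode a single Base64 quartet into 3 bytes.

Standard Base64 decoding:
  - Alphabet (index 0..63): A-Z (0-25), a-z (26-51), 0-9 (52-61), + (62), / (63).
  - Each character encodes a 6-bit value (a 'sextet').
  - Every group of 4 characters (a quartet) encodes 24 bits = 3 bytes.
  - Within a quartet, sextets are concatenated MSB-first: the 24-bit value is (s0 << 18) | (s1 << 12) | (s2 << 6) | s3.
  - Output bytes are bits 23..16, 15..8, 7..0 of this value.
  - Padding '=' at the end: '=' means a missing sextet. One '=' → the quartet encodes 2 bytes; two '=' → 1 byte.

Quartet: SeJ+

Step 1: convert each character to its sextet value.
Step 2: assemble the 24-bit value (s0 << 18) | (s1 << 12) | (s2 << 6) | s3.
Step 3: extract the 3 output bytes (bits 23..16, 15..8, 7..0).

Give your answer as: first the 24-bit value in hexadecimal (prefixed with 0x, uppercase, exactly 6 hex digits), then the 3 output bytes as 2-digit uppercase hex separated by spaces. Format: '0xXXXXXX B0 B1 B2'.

Answer: 0x49E27E 49 E2 7E

Derivation:
Sextets: S=18, e=30, J=9, +=62
24-bit: (18<<18) | (30<<12) | (9<<6) | 62
      = 0x480000 | 0x01E000 | 0x000240 | 0x00003E
      = 0x49E27E
Bytes: (v>>16)&0xFF=49, (v>>8)&0xFF=E2, v&0xFF=7E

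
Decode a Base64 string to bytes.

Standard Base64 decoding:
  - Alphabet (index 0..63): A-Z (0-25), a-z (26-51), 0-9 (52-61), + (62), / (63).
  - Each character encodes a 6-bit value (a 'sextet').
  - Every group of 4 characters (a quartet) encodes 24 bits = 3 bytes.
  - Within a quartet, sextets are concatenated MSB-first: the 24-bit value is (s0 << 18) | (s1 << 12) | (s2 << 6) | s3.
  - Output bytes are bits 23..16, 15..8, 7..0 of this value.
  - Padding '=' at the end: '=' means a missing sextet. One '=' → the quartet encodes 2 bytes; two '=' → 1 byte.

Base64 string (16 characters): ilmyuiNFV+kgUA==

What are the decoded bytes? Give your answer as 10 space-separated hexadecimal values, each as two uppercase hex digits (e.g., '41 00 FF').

After char 0 ('i'=34): chars_in_quartet=1 acc=0x22 bytes_emitted=0
After char 1 ('l'=37): chars_in_quartet=2 acc=0x8A5 bytes_emitted=0
After char 2 ('m'=38): chars_in_quartet=3 acc=0x22966 bytes_emitted=0
After char 3 ('y'=50): chars_in_quartet=4 acc=0x8A59B2 -> emit 8A 59 B2, reset; bytes_emitted=3
After char 4 ('u'=46): chars_in_quartet=1 acc=0x2E bytes_emitted=3
After char 5 ('i'=34): chars_in_quartet=2 acc=0xBA2 bytes_emitted=3
After char 6 ('N'=13): chars_in_quartet=3 acc=0x2E88D bytes_emitted=3
After char 7 ('F'=5): chars_in_quartet=4 acc=0xBA2345 -> emit BA 23 45, reset; bytes_emitted=6
After char 8 ('V'=21): chars_in_quartet=1 acc=0x15 bytes_emitted=6
After char 9 ('+'=62): chars_in_quartet=2 acc=0x57E bytes_emitted=6
After char 10 ('k'=36): chars_in_quartet=3 acc=0x15FA4 bytes_emitted=6
After char 11 ('g'=32): chars_in_quartet=4 acc=0x57E920 -> emit 57 E9 20, reset; bytes_emitted=9
After char 12 ('U'=20): chars_in_quartet=1 acc=0x14 bytes_emitted=9
After char 13 ('A'=0): chars_in_quartet=2 acc=0x500 bytes_emitted=9
Padding '==': partial quartet acc=0x500 -> emit 50; bytes_emitted=10

Answer: 8A 59 B2 BA 23 45 57 E9 20 50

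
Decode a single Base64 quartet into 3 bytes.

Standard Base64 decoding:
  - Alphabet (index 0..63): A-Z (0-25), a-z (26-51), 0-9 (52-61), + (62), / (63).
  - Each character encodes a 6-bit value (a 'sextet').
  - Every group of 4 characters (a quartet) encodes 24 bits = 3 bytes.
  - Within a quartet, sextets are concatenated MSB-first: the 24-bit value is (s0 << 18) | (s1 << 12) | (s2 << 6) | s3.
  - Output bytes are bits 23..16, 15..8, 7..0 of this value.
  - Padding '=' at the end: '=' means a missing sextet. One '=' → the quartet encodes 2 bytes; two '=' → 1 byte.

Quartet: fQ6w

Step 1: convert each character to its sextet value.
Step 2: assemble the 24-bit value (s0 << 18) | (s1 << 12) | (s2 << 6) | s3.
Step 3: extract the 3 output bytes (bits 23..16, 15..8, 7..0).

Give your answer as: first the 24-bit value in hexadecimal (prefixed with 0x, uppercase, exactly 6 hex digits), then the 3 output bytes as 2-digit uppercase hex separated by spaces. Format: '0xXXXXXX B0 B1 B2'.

Sextets: f=31, Q=16, 6=58, w=48
24-bit: (31<<18) | (16<<12) | (58<<6) | 48
      = 0x7C0000 | 0x010000 | 0x000E80 | 0x000030
      = 0x7D0EB0
Bytes: (v>>16)&0xFF=7D, (v>>8)&0xFF=0E, v&0xFF=B0

Answer: 0x7D0EB0 7D 0E B0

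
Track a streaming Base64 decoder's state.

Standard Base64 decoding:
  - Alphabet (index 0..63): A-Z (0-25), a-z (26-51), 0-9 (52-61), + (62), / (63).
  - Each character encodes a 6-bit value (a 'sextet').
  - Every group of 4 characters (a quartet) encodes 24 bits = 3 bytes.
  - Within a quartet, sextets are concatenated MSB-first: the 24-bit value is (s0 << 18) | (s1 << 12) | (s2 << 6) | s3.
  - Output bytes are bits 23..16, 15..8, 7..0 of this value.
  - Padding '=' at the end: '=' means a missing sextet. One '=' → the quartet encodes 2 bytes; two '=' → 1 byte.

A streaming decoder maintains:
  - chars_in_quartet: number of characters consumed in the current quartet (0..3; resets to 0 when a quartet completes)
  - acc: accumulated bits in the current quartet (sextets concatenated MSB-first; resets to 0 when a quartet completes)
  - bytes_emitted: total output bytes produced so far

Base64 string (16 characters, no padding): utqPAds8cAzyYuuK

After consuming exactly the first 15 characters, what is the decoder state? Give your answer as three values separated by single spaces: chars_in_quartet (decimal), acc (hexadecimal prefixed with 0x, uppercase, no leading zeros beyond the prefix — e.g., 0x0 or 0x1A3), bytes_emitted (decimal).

After char 0 ('u'=46): chars_in_quartet=1 acc=0x2E bytes_emitted=0
After char 1 ('t'=45): chars_in_quartet=2 acc=0xBAD bytes_emitted=0
After char 2 ('q'=42): chars_in_quartet=3 acc=0x2EB6A bytes_emitted=0
After char 3 ('P'=15): chars_in_quartet=4 acc=0xBADA8F -> emit BA DA 8F, reset; bytes_emitted=3
After char 4 ('A'=0): chars_in_quartet=1 acc=0x0 bytes_emitted=3
After char 5 ('d'=29): chars_in_quartet=2 acc=0x1D bytes_emitted=3
After char 6 ('s'=44): chars_in_quartet=3 acc=0x76C bytes_emitted=3
After char 7 ('8'=60): chars_in_quartet=4 acc=0x1DB3C -> emit 01 DB 3C, reset; bytes_emitted=6
After char 8 ('c'=28): chars_in_quartet=1 acc=0x1C bytes_emitted=6
After char 9 ('A'=0): chars_in_quartet=2 acc=0x700 bytes_emitted=6
After char 10 ('z'=51): chars_in_quartet=3 acc=0x1C033 bytes_emitted=6
After char 11 ('y'=50): chars_in_quartet=4 acc=0x700CF2 -> emit 70 0C F2, reset; bytes_emitted=9
After char 12 ('Y'=24): chars_in_quartet=1 acc=0x18 bytes_emitted=9
After char 13 ('u'=46): chars_in_quartet=2 acc=0x62E bytes_emitted=9
After char 14 ('u'=46): chars_in_quartet=3 acc=0x18BAE bytes_emitted=9

Answer: 3 0x18BAE 9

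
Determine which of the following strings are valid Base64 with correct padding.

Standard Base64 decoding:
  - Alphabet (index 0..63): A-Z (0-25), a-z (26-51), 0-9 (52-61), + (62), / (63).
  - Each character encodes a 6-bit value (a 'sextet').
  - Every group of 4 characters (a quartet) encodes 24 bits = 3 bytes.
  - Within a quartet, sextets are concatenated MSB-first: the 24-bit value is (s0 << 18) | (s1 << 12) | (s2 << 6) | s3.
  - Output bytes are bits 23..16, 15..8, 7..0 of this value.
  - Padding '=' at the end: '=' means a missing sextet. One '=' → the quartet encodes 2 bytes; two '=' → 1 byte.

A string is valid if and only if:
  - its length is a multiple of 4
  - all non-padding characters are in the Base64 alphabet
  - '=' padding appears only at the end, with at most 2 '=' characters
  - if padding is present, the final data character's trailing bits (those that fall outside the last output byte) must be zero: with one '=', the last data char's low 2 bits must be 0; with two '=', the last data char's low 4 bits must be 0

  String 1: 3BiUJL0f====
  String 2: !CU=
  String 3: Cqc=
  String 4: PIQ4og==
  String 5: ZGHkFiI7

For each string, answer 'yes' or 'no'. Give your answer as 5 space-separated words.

Answer: no no yes yes yes

Derivation:
String 1: '3BiUJL0f====' → invalid (4 pad chars (max 2))
String 2: '!CU=' → invalid (bad char(s): ['!'])
String 3: 'Cqc=' → valid
String 4: 'PIQ4og==' → valid
String 5: 'ZGHkFiI7' → valid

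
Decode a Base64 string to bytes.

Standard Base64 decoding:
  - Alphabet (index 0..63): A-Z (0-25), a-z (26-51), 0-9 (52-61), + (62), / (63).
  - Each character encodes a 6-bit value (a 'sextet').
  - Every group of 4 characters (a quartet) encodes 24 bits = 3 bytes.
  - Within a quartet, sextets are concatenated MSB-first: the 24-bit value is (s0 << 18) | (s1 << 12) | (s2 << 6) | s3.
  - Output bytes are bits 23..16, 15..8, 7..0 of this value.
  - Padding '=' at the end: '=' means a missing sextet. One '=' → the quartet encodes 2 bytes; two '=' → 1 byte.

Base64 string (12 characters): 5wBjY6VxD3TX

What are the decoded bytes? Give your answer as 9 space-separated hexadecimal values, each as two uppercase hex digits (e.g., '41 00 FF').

Answer: E7 00 63 63 A5 71 0F 74 D7

Derivation:
After char 0 ('5'=57): chars_in_quartet=1 acc=0x39 bytes_emitted=0
After char 1 ('w'=48): chars_in_quartet=2 acc=0xE70 bytes_emitted=0
After char 2 ('B'=1): chars_in_quartet=3 acc=0x39C01 bytes_emitted=0
After char 3 ('j'=35): chars_in_quartet=4 acc=0xE70063 -> emit E7 00 63, reset; bytes_emitted=3
After char 4 ('Y'=24): chars_in_quartet=1 acc=0x18 bytes_emitted=3
After char 5 ('6'=58): chars_in_quartet=2 acc=0x63A bytes_emitted=3
After char 6 ('V'=21): chars_in_quartet=3 acc=0x18E95 bytes_emitted=3
After char 7 ('x'=49): chars_in_quartet=4 acc=0x63A571 -> emit 63 A5 71, reset; bytes_emitted=6
After char 8 ('D'=3): chars_in_quartet=1 acc=0x3 bytes_emitted=6
After char 9 ('3'=55): chars_in_quartet=2 acc=0xF7 bytes_emitted=6
After char 10 ('T'=19): chars_in_quartet=3 acc=0x3DD3 bytes_emitted=6
After char 11 ('X'=23): chars_in_quartet=4 acc=0xF74D7 -> emit 0F 74 D7, reset; bytes_emitted=9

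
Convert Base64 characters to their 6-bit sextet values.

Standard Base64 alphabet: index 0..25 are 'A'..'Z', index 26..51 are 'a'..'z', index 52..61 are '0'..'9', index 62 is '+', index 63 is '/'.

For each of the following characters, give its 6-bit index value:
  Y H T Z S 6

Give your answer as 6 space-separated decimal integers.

'Y': A..Z range, ord('Y') − ord('A') = 24
'H': A..Z range, ord('H') − ord('A') = 7
'T': A..Z range, ord('T') − ord('A') = 19
'Z': A..Z range, ord('Z') − ord('A') = 25
'S': A..Z range, ord('S') − ord('A') = 18
'6': 0..9 range, 52 + ord('6') − ord('0') = 58

Answer: 24 7 19 25 18 58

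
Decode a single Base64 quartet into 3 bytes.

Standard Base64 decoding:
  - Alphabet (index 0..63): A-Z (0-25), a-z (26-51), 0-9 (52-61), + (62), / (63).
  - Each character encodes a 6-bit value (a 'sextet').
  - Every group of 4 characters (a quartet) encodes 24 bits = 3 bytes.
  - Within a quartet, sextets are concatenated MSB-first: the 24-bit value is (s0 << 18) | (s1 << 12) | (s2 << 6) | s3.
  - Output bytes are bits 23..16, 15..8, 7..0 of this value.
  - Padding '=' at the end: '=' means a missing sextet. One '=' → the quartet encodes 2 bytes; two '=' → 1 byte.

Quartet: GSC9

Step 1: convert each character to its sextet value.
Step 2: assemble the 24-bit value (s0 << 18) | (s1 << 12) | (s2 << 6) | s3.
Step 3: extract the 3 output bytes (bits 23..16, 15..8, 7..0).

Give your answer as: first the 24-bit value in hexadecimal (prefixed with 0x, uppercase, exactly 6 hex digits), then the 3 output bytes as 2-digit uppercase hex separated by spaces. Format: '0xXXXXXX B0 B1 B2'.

Sextets: G=6, S=18, C=2, 9=61
24-bit: (6<<18) | (18<<12) | (2<<6) | 61
      = 0x180000 | 0x012000 | 0x000080 | 0x00003D
      = 0x1920BD
Bytes: (v>>16)&0xFF=19, (v>>8)&0xFF=20, v&0xFF=BD

Answer: 0x1920BD 19 20 BD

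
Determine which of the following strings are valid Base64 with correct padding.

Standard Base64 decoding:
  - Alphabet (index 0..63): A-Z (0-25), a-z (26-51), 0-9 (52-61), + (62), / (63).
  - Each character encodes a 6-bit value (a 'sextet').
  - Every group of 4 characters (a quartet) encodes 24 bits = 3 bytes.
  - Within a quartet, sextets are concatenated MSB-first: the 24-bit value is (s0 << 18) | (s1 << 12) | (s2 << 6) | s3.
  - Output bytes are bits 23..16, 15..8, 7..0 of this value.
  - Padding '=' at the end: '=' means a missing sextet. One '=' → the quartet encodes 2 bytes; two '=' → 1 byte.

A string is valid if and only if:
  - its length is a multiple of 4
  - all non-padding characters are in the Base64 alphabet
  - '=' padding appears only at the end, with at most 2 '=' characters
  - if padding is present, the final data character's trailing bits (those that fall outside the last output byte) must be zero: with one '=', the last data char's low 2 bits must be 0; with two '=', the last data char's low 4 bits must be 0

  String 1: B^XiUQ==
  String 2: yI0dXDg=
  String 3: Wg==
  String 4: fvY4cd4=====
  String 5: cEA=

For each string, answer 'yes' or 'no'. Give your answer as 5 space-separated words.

String 1: 'B^XiUQ==' → invalid (bad char(s): ['^'])
String 2: 'yI0dXDg=' → valid
String 3: 'Wg==' → valid
String 4: 'fvY4cd4=====' → invalid (5 pad chars (max 2))
String 5: 'cEA=' → valid

Answer: no yes yes no yes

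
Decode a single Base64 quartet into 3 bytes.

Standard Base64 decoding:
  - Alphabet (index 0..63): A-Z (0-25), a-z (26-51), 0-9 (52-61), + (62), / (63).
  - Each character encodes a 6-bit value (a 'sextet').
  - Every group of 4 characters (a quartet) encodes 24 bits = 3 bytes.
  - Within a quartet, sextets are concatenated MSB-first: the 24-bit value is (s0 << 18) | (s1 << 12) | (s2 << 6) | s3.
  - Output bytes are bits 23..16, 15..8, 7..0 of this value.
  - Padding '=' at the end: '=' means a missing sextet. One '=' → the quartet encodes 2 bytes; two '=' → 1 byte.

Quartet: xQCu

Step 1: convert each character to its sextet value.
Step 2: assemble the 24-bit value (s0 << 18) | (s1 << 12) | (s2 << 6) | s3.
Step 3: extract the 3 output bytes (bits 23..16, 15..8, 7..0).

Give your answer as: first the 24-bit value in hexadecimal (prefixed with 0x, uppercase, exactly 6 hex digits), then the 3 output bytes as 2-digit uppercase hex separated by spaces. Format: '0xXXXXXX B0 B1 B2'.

Answer: 0xC500AE C5 00 AE

Derivation:
Sextets: x=49, Q=16, C=2, u=46
24-bit: (49<<18) | (16<<12) | (2<<6) | 46
      = 0xC40000 | 0x010000 | 0x000080 | 0x00002E
      = 0xC500AE
Bytes: (v>>16)&0xFF=C5, (v>>8)&0xFF=00, v&0xFF=AE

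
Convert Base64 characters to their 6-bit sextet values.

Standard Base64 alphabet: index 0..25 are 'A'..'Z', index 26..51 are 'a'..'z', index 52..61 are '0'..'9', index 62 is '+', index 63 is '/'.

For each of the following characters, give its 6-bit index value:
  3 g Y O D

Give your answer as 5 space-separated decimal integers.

'3': 0..9 range, 52 + ord('3') − ord('0') = 55
'g': a..z range, 26 + ord('g') − ord('a') = 32
'Y': A..Z range, ord('Y') − ord('A') = 24
'O': A..Z range, ord('O') − ord('A') = 14
'D': A..Z range, ord('D') − ord('A') = 3

Answer: 55 32 24 14 3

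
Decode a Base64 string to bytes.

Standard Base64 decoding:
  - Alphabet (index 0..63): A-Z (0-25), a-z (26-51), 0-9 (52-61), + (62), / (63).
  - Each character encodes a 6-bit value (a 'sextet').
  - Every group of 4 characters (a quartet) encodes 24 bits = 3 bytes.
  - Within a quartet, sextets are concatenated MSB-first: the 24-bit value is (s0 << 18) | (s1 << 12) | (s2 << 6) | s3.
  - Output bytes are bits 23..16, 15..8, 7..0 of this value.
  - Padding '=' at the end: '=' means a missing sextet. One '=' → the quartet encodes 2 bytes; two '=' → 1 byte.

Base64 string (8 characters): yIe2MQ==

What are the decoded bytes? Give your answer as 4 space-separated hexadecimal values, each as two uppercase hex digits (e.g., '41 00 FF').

After char 0 ('y'=50): chars_in_quartet=1 acc=0x32 bytes_emitted=0
After char 1 ('I'=8): chars_in_quartet=2 acc=0xC88 bytes_emitted=0
After char 2 ('e'=30): chars_in_quartet=3 acc=0x3221E bytes_emitted=0
After char 3 ('2'=54): chars_in_quartet=4 acc=0xC887B6 -> emit C8 87 B6, reset; bytes_emitted=3
After char 4 ('M'=12): chars_in_quartet=1 acc=0xC bytes_emitted=3
After char 5 ('Q'=16): chars_in_quartet=2 acc=0x310 bytes_emitted=3
Padding '==': partial quartet acc=0x310 -> emit 31; bytes_emitted=4

Answer: C8 87 B6 31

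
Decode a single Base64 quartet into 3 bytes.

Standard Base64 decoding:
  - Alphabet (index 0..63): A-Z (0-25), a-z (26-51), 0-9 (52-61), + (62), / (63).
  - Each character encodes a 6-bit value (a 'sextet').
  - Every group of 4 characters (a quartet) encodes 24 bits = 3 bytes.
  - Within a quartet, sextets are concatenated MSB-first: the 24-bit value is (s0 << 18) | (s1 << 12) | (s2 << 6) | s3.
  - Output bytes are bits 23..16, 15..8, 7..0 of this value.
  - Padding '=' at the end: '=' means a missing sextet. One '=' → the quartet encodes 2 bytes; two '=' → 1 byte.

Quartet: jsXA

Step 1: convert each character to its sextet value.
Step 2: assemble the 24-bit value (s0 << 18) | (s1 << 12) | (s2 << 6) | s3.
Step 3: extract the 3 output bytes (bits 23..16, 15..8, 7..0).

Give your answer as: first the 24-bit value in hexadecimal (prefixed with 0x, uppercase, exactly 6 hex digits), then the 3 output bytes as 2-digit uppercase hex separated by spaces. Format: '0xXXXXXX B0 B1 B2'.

Answer: 0x8EC5C0 8E C5 C0

Derivation:
Sextets: j=35, s=44, X=23, A=0
24-bit: (35<<18) | (44<<12) | (23<<6) | 0
      = 0x8C0000 | 0x02C000 | 0x0005C0 | 0x000000
      = 0x8EC5C0
Bytes: (v>>16)&0xFF=8E, (v>>8)&0xFF=C5, v&0xFF=C0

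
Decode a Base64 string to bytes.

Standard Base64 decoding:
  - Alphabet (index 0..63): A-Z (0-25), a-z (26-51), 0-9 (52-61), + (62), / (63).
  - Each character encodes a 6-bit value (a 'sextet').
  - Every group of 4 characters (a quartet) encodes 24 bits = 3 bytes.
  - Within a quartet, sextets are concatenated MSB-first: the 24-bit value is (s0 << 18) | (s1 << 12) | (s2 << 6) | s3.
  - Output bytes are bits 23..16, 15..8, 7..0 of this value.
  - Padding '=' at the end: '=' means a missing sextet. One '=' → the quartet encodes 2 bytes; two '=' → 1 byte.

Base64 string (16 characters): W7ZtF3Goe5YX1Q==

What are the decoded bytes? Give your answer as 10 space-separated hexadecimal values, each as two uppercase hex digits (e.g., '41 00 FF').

Answer: 5B B6 6D 17 71 A8 7B 96 17 D5

Derivation:
After char 0 ('W'=22): chars_in_quartet=1 acc=0x16 bytes_emitted=0
After char 1 ('7'=59): chars_in_quartet=2 acc=0x5BB bytes_emitted=0
After char 2 ('Z'=25): chars_in_quartet=3 acc=0x16ED9 bytes_emitted=0
After char 3 ('t'=45): chars_in_quartet=4 acc=0x5BB66D -> emit 5B B6 6D, reset; bytes_emitted=3
After char 4 ('F'=5): chars_in_quartet=1 acc=0x5 bytes_emitted=3
After char 5 ('3'=55): chars_in_quartet=2 acc=0x177 bytes_emitted=3
After char 6 ('G'=6): chars_in_quartet=3 acc=0x5DC6 bytes_emitted=3
After char 7 ('o'=40): chars_in_quartet=4 acc=0x1771A8 -> emit 17 71 A8, reset; bytes_emitted=6
After char 8 ('e'=30): chars_in_quartet=1 acc=0x1E bytes_emitted=6
After char 9 ('5'=57): chars_in_quartet=2 acc=0x7B9 bytes_emitted=6
After char 10 ('Y'=24): chars_in_quartet=3 acc=0x1EE58 bytes_emitted=6
After char 11 ('X'=23): chars_in_quartet=4 acc=0x7B9617 -> emit 7B 96 17, reset; bytes_emitted=9
After char 12 ('1'=53): chars_in_quartet=1 acc=0x35 bytes_emitted=9
After char 13 ('Q'=16): chars_in_quartet=2 acc=0xD50 bytes_emitted=9
Padding '==': partial quartet acc=0xD50 -> emit D5; bytes_emitted=10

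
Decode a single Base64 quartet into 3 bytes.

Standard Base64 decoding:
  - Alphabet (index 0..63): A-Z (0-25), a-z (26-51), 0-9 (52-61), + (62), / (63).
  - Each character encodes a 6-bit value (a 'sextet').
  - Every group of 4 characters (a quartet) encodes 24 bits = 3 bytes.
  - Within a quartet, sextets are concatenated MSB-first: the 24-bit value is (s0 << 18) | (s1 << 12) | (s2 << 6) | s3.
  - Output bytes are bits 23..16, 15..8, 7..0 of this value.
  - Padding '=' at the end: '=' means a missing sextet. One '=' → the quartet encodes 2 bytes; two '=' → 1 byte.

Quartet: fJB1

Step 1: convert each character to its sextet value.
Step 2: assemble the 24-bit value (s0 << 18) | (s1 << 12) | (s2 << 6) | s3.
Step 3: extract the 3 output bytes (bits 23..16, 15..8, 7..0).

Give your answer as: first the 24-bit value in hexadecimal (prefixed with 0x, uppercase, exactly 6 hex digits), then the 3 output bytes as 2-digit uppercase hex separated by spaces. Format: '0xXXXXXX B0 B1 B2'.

Sextets: f=31, J=9, B=1, 1=53
24-bit: (31<<18) | (9<<12) | (1<<6) | 53
      = 0x7C0000 | 0x009000 | 0x000040 | 0x000035
      = 0x7C9075
Bytes: (v>>16)&0xFF=7C, (v>>8)&0xFF=90, v&0xFF=75

Answer: 0x7C9075 7C 90 75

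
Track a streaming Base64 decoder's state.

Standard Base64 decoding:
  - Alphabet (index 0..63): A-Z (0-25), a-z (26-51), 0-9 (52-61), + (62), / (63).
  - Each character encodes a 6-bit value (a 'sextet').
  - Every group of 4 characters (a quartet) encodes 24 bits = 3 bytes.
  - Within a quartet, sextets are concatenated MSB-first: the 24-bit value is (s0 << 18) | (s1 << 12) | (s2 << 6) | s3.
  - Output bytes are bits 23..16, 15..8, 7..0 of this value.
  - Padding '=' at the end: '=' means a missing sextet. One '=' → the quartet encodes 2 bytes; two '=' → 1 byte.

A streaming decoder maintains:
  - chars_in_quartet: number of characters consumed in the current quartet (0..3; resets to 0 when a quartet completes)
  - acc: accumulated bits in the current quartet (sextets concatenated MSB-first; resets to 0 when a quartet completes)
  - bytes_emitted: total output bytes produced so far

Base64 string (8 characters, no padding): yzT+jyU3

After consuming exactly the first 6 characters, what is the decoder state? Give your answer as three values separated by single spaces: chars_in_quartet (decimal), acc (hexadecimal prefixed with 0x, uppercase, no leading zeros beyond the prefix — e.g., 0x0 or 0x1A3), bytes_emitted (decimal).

Answer: 2 0x8F2 3

Derivation:
After char 0 ('y'=50): chars_in_quartet=1 acc=0x32 bytes_emitted=0
After char 1 ('z'=51): chars_in_quartet=2 acc=0xCB3 bytes_emitted=0
After char 2 ('T'=19): chars_in_quartet=3 acc=0x32CD3 bytes_emitted=0
After char 3 ('+'=62): chars_in_quartet=4 acc=0xCB34FE -> emit CB 34 FE, reset; bytes_emitted=3
After char 4 ('j'=35): chars_in_quartet=1 acc=0x23 bytes_emitted=3
After char 5 ('y'=50): chars_in_quartet=2 acc=0x8F2 bytes_emitted=3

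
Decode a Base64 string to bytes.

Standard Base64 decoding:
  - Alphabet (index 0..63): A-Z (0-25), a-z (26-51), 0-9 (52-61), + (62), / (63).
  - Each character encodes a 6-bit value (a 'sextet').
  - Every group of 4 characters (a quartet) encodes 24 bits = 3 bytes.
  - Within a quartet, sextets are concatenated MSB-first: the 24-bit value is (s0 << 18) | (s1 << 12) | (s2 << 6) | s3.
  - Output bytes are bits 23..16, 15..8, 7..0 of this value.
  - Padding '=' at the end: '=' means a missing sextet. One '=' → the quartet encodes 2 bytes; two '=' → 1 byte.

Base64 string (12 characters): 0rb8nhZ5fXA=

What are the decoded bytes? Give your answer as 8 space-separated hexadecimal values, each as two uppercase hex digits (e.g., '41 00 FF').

After char 0 ('0'=52): chars_in_quartet=1 acc=0x34 bytes_emitted=0
After char 1 ('r'=43): chars_in_quartet=2 acc=0xD2B bytes_emitted=0
After char 2 ('b'=27): chars_in_quartet=3 acc=0x34ADB bytes_emitted=0
After char 3 ('8'=60): chars_in_quartet=4 acc=0xD2B6FC -> emit D2 B6 FC, reset; bytes_emitted=3
After char 4 ('n'=39): chars_in_quartet=1 acc=0x27 bytes_emitted=3
After char 5 ('h'=33): chars_in_quartet=2 acc=0x9E1 bytes_emitted=3
After char 6 ('Z'=25): chars_in_quartet=3 acc=0x27859 bytes_emitted=3
After char 7 ('5'=57): chars_in_quartet=4 acc=0x9E1679 -> emit 9E 16 79, reset; bytes_emitted=6
After char 8 ('f'=31): chars_in_quartet=1 acc=0x1F bytes_emitted=6
After char 9 ('X'=23): chars_in_quartet=2 acc=0x7D7 bytes_emitted=6
After char 10 ('A'=0): chars_in_quartet=3 acc=0x1F5C0 bytes_emitted=6
Padding '=': partial quartet acc=0x1F5C0 -> emit 7D 70; bytes_emitted=8

Answer: D2 B6 FC 9E 16 79 7D 70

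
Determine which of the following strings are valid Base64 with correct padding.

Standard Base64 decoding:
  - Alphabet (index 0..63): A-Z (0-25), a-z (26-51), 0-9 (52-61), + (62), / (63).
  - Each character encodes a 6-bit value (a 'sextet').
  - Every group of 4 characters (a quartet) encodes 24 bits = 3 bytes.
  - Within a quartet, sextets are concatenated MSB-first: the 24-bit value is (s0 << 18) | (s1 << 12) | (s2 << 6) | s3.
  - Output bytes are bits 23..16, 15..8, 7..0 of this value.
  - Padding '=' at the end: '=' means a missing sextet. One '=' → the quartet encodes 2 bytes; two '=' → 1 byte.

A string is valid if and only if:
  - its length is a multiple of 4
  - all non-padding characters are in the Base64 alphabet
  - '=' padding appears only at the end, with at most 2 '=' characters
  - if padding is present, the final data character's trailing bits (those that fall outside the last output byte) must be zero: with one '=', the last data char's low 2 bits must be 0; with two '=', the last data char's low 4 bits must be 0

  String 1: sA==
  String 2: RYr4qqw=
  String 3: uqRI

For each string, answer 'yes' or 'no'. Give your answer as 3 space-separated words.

Answer: yes yes yes

Derivation:
String 1: 'sA==' → valid
String 2: 'RYr4qqw=' → valid
String 3: 'uqRI' → valid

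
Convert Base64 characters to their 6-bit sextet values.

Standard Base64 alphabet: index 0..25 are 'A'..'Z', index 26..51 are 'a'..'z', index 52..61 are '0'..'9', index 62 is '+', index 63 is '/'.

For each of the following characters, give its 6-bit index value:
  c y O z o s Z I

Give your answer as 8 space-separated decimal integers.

'c': a..z range, 26 + ord('c') − ord('a') = 28
'y': a..z range, 26 + ord('y') − ord('a') = 50
'O': A..Z range, ord('O') − ord('A') = 14
'z': a..z range, 26 + ord('z') − ord('a') = 51
'o': a..z range, 26 + ord('o') − ord('a') = 40
's': a..z range, 26 + ord('s') − ord('a') = 44
'Z': A..Z range, ord('Z') − ord('A') = 25
'I': A..Z range, ord('I') − ord('A') = 8

Answer: 28 50 14 51 40 44 25 8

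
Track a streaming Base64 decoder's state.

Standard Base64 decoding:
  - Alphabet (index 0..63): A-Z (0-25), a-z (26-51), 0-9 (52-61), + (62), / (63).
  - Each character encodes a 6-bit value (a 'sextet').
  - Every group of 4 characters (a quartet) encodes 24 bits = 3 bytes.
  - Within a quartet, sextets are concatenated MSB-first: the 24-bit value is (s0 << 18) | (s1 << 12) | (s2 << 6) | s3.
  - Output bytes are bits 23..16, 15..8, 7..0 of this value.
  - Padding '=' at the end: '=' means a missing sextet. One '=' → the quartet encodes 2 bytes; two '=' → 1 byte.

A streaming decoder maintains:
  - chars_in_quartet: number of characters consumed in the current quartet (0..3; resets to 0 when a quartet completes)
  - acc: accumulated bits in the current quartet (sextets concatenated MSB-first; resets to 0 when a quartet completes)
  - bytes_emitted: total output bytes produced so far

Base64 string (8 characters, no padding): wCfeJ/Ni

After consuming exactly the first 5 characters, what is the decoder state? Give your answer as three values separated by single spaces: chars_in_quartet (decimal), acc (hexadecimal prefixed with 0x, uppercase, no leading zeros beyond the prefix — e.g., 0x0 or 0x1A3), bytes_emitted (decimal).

After char 0 ('w'=48): chars_in_quartet=1 acc=0x30 bytes_emitted=0
After char 1 ('C'=2): chars_in_quartet=2 acc=0xC02 bytes_emitted=0
After char 2 ('f'=31): chars_in_quartet=3 acc=0x3009F bytes_emitted=0
After char 3 ('e'=30): chars_in_quartet=4 acc=0xC027DE -> emit C0 27 DE, reset; bytes_emitted=3
After char 4 ('J'=9): chars_in_quartet=1 acc=0x9 bytes_emitted=3

Answer: 1 0x9 3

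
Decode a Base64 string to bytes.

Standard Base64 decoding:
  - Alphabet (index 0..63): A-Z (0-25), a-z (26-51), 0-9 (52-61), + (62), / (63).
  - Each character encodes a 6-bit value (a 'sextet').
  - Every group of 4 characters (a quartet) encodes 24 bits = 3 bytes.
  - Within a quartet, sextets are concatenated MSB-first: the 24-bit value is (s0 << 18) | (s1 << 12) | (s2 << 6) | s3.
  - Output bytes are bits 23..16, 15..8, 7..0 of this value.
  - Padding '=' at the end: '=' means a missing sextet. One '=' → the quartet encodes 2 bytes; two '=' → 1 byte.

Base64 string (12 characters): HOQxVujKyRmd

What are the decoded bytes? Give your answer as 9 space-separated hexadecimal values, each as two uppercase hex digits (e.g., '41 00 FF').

After char 0 ('H'=7): chars_in_quartet=1 acc=0x7 bytes_emitted=0
After char 1 ('O'=14): chars_in_quartet=2 acc=0x1CE bytes_emitted=0
After char 2 ('Q'=16): chars_in_quartet=3 acc=0x7390 bytes_emitted=0
After char 3 ('x'=49): chars_in_quartet=4 acc=0x1CE431 -> emit 1C E4 31, reset; bytes_emitted=3
After char 4 ('V'=21): chars_in_quartet=1 acc=0x15 bytes_emitted=3
After char 5 ('u'=46): chars_in_quartet=2 acc=0x56E bytes_emitted=3
After char 6 ('j'=35): chars_in_quartet=3 acc=0x15BA3 bytes_emitted=3
After char 7 ('K'=10): chars_in_quartet=4 acc=0x56E8CA -> emit 56 E8 CA, reset; bytes_emitted=6
After char 8 ('y'=50): chars_in_quartet=1 acc=0x32 bytes_emitted=6
After char 9 ('R'=17): chars_in_quartet=2 acc=0xC91 bytes_emitted=6
After char 10 ('m'=38): chars_in_quartet=3 acc=0x32466 bytes_emitted=6
After char 11 ('d'=29): chars_in_quartet=4 acc=0xC9199D -> emit C9 19 9D, reset; bytes_emitted=9

Answer: 1C E4 31 56 E8 CA C9 19 9D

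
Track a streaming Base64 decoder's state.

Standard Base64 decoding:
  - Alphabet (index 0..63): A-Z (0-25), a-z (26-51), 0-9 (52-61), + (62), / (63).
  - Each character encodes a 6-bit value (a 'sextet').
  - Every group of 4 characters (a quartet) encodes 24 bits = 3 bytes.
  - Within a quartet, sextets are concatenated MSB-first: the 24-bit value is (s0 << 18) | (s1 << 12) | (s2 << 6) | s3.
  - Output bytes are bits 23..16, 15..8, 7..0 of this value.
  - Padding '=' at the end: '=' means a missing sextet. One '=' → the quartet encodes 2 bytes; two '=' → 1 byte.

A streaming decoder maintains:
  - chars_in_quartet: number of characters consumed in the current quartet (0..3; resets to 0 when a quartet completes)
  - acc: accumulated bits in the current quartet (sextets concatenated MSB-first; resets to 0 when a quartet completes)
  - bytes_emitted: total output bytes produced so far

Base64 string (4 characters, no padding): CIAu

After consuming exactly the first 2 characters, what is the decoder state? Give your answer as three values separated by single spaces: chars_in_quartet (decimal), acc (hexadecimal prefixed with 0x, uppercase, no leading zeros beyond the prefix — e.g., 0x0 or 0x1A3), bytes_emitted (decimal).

After char 0 ('C'=2): chars_in_quartet=1 acc=0x2 bytes_emitted=0
After char 1 ('I'=8): chars_in_quartet=2 acc=0x88 bytes_emitted=0

Answer: 2 0x88 0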